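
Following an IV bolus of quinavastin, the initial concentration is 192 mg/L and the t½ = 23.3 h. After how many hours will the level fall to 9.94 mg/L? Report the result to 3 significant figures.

99.5 hours

k = ln 2 / 23.3 = 0.02975 h⁻¹
C(t) = C₀ e^(−kt)  ⇒  t = ln(C₀/C) / k
t = ln(192/9.94) / 0.02975 = 2.961 / 0.02975 ≈ 99.5 hours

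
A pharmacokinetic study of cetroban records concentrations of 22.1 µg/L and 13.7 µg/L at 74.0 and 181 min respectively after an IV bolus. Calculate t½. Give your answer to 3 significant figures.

k = ln(C₁/C₂) / (t₂ − t₁) = ln(22.1/13.7) / (181 − 74.0)
  = 0.4782 / 107.0 = 0.004469 min⁻¹
t½ = ln 2 / k = ln 2 / 0.004469 ≈ 155 minutes

155 minutes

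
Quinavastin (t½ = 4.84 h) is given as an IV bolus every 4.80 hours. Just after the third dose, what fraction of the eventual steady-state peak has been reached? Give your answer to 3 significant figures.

0.873

k = ln 2 / 4.84 = 0.1432 h⁻¹
f_n = 1 − e^(−nkτ) = 1 − e^(−3 × 0.1432 × 4.80) = 1 − e^(−2.062) = 1 − 0.1272 ≈ 0.873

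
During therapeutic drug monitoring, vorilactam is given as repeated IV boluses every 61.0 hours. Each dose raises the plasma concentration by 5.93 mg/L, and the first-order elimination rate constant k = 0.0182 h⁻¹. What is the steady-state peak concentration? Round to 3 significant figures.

Fraction remaining after one interval: e^(−kτ) = e^(−0.01820 × 61.0) = 0.3295
R = 1 / (1 − 0.3295) = 1.491
Css,max = 5.93 × 1.491 ≈ 8.84 mg/L

8.84 mg/L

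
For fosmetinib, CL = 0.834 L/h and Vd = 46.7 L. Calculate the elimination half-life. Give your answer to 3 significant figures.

38.8 hours

k = CL / V = 0.834 / 46.7 = 0.01786 h⁻¹
t½ = ln 2 / k = ln 2 / 0.01786 ≈ 38.8 hours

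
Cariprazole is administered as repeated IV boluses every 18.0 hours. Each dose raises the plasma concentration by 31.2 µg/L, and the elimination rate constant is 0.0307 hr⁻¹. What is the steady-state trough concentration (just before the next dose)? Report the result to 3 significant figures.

Fraction remaining after one interval: e^(−kτ) = e^(−0.03070 × 18.0) = 0.5755
R = 1 / (1 − 0.5755) = 2.355
Css,max = 31.2 × 2.355 = 73.49 µg/L
Css,min = Css,max × e^(−kτ) = 73.49 × 0.5755 ≈ 42.3 µg/L

42.3 µg/L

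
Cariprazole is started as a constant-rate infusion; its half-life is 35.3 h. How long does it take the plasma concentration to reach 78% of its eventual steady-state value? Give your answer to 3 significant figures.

k = ln 2 / 35.3 = 0.01964 h⁻¹
f = 1 − e^(−kt)  ⇒  t = −ln(1 − f) / k
t = −ln(1 − 0.78) / 0.01964 = 1.514 / 0.01964 ≈ 77.1 hours

77.1 hours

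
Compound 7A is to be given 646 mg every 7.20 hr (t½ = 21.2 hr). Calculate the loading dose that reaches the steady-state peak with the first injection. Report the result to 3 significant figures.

3080 mg

k = ln 2 / 21.2 = 0.03270 hr⁻¹
Accumulation ratio R = 1 / (1 − e^(−kτ)) = 1 / (1 − e^(−0.03270×7.20)) = 1 / (1 − 0.7902) = 4.768
Loading dose = maintenance dose × R = 646 × 4.768 ≈ 3080 mg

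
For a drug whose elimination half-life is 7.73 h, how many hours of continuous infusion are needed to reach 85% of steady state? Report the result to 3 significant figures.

21.2 hours

k = ln 2 / 7.73 = 0.08967 h⁻¹
f = 1 − e^(−kt)  ⇒  t = −ln(1 − f) / k
t = −ln(1 − 0.85) / 0.08967 = 1.897 / 0.08967 ≈ 21.2 hours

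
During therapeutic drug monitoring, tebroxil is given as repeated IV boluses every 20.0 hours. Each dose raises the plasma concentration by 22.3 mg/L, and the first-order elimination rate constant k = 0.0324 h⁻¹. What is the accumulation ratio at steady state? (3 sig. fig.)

2.10

Fraction remaining after one interval: e^(−kτ) = e^(−0.03240 × 20.0) = 0.5231
R = 1 / (1 − 0.5231) = 1 / 0.4769 ≈ 2.10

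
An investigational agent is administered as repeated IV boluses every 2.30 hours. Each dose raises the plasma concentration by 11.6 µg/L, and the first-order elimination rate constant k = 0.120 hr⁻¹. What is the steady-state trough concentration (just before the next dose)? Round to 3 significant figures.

Fraction remaining after one interval: e^(−kτ) = e^(−0.1200 × 2.30) = 0.7588
R = 1 / (1 − 0.7588) = 4.146
Css,max = 11.6 × 4.146 = 48.10 µg/L
Css,min = Css,max × e^(−kτ) = 48.10 × 0.7588 ≈ 36.5 µg/L

36.5 µg/L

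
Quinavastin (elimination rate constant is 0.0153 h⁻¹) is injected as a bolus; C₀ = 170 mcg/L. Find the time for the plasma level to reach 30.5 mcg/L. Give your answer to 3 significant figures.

C(t) = C₀ e^(−kt)  ⇒  t = ln(C₀/C) / k
t = ln(170/30.5) / 0.01530 = 1.718 / 0.01530 ≈ 112 hours

112 hours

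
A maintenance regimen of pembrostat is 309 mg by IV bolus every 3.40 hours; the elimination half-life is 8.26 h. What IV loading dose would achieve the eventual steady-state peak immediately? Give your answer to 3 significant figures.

1240 mg

k = ln 2 / 8.26 = 0.08392 h⁻¹
Accumulation ratio R = 1 / (1 − e^(−kτ)) = 1 / (1 − e^(−0.08392×3.40)) = 1 / (1 − 0.7518) = 4.029
Loading dose = maintenance dose × R = 309 × 4.029 ≈ 1240 mg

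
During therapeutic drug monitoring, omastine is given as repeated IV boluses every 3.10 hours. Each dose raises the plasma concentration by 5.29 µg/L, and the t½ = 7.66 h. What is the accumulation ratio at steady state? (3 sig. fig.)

4.09

k = ln 2 / 7.66 = 0.09049 h⁻¹
Fraction remaining after one interval: e^(−kτ) = e^(−0.09049 × 3.10) = 0.7554
R = 1 / (1 − 0.7554) = 1 / 0.2446 ≈ 4.09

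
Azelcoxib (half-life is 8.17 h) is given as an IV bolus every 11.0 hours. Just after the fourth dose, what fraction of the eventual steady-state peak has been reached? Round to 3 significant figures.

k = ln 2 / 8.17 = 0.08484 h⁻¹
f_n = 1 − e^(−nkτ) = 1 − e^(−4 × 0.08484 × 11.0) = 1 − e^(−3.733) = 1 − 0.02392 ≈ 0.976

0.976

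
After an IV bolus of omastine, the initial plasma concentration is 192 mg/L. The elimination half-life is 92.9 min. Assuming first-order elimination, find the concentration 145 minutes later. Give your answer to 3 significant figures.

65.1 mg/L

k = ln 2 / 92.9 = 0.007461 min⁻¹
C(t) = C₀ e^(−kt) = 192 × e^(−0.007461 × 145) = 192 × e^(−1.082) = 192 × 0.3390 ≈ 65.1 mg/L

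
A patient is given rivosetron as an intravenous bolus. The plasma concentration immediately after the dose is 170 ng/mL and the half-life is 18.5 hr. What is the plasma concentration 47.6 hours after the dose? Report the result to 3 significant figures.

k = ln 2 / 18.5 = 0.03747 hr⁻¹
C(t) = C₀ e^(−kt) = 170 × e^(−0.03747 × 47.6) = 170 × e^(−1.783) = 170 × 0.1681 ≈ 28.6 ng/mL

28.6 ng/mL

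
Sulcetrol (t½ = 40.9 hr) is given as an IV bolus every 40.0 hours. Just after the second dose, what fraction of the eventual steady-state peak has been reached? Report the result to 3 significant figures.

k = ln 2 / 40.9 = 0.01695 hr⁻¹
f_n = 1 − e^(−nkτ) = 1 − e^(−2 × 0.01695 × 40.0) = 1 − e^(−1.356) = 1 − 0.2577 ≈ 0.742

0.742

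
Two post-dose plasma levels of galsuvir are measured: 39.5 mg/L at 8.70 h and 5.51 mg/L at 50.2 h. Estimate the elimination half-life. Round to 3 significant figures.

k = ln(C₁/C₂) / (t₂ − t₁) = ln(39.5/5.51) / (50.2 − 8.70)
  = 1.970 / 41.50 = 0.04746 h⁻¹
t½ = ln 2 / k = ln 2 / 0.04746 ≈ 14.6 hours

14.6 hours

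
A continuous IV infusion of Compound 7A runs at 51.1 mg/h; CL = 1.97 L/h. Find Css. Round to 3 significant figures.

Css = infusion rate / CL = 51.1 / 1.97 ≈ 25.9 µg/mL

25.9 µg/mL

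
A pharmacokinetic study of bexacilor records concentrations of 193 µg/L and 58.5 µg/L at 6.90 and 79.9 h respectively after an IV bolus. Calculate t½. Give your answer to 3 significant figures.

k = ln(C₁/C₂) / (t₂ − t₁) = ln(193/58.5) / (79.9 − 6.90)
  = 1.194 / 73.00 = 0.01635 h⁻¹
t½ = ln 2 / k = ln 2 / 0.01635 ≈ 42.4 hours

42.4 hours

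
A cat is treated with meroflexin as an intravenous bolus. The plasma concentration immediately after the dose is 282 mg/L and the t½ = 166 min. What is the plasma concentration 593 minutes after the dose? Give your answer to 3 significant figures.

k = ln 2 / 166 = 0.004176 min⁻¹
593 min is 3.572 half-lives, so C = 282 × (1/2)^3.572 = 282 × 0.08407 ≈ 23.7 mg/L

23.7 mg/L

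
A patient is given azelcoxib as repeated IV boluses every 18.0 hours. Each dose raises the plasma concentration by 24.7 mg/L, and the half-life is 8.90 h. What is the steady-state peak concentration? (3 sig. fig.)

k = ln 2 / 8.90 = 0.07788 h⁻¹
Fraction remaining after one interval: e^(−kτ) = e^(−0.07788 × 18.0) = 0.2461
R = 1 / (1 − 0.2461) = 1.326
Css,max = 24.7 × 1.326 ≈ 32.8 mg/L

32.8 mg/L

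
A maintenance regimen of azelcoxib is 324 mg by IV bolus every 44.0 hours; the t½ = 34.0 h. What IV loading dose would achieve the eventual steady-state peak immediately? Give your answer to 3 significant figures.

547 mg

k = ln 2 / 34.0 = 0.02039 h⁻¹
Accumulation ratio R = 1 / (1 − e^(−kτ)) = 1 / (1 − e^(−0.02039×44.0)) = 1 / (1 − 0.4078) = 1.689
Loading dose = maintenance dose × R = 324 × 1.689 ≈ 547 mg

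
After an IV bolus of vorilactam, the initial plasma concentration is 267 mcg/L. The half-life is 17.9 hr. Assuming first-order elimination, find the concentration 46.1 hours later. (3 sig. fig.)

k = ln 2 / 17.9 = 0.03872 hr⁻¹
C(t) = C₀ e^(−kt) = 267 × e^(−0.03872 × 46.1) = 267 × e^(−1.785) = 267 × 0.1678 ≈ 44.8 mcg/L

44.8 mcg/L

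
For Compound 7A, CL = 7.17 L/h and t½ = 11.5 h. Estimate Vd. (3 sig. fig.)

119 L

k = ln 2 / t½ = ln 2 / 11.5 = 0.06027 h⁻¹
V = CL / k = 7.17 / 0.06027 ≈ 119 L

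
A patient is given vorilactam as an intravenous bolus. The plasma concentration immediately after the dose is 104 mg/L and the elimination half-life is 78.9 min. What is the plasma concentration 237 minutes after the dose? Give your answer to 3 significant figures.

13.0 mg/L

k = ln 2 / 78.9 = 0.008785 min⁻¹
C(t) = C₀ e^(−kt) = 104 × e^(−0.008785 × 237) = 104 × e^(−2.082) = 104 × 0.1247 ≈ 13.0 mg/L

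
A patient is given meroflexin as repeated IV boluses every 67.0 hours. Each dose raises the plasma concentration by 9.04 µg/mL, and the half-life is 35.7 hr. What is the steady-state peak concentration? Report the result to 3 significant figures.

12.4 µg/mL

k = ln 2 / 35.7 = 0.01942 hr⁻¹
Fraction remaining after one interval: e^(−kτ) = e^(−0.01942 × 67.0) = 0.2723
R = 1 / (1 − 0.2723) = 1.374
Css,max = 9.04 × 1.374 ≈ 12.4 µg/mL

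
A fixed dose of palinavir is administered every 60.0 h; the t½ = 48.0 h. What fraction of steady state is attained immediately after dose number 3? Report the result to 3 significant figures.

k = ln 2 / 48.0 = 0.01444 h⁻¹
f_n = 1 − e^(−nkτ) = 1 − e^(−3 × 0.01444 × 60.0) = 1 − e^(−2.599) = 1 − 0.07433 ≈ 0.926

0.926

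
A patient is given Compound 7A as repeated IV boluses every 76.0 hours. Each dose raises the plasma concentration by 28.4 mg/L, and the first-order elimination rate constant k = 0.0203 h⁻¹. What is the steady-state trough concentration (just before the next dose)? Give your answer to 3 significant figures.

7.72 mg/L

Fraction remaining after one interval: e^(−kτ) = e^(−0.02030 × 76.0) = 0.2138
R = 1 / (1 − 0.2138) = 1.272
Css,max = 28.4 × 1.272 = 36.12 mg/L
Css,min = Css,max × e^(−kτ) = 36.12 × 0.2138 ≈ 7.72 mg/L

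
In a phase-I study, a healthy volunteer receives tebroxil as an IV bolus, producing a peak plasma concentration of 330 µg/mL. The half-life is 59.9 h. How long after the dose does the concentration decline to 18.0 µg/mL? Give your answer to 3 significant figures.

k = ln 2 / 59.9 = 0.01157 h⁻¹
C(t) = C₀ e^(−kt)  ⇒  t = ln(C₀/C) / k
t = ln(330/18.0) / 0.01157 = 2.909 / 0.01157 ≈ 251 hours

251 hours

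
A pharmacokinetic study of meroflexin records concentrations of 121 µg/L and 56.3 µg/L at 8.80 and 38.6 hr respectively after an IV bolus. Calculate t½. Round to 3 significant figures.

27.0 hours

k = ln(C₁/C₂) / (t₂ − t₁) = ln(121/56.3) / (38.6 − 8.80)
  = 0.7651 / 29.80 = 0.02567 hr⁻¹
t½ = ln 2 / k = ln 2 / 0.02567 ≈ 27.0 hours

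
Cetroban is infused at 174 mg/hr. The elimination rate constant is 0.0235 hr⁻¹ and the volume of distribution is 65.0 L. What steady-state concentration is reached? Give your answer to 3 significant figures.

CL = k · V = 0.0235 × 65.0 = 1.528 L/hr
Css = rate / CL = 174 / 1.528 ≈ 114 µg/mL

114 µg/mL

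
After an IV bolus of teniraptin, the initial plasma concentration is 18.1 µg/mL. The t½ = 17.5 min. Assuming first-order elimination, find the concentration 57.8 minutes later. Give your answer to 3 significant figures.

1.83 µg/mL

k = ln 2 / 17.5 = 0.03961 min⁻¹
57.8 min is 3.303 half-lives, so C = 18.1 × (1/2)^3.303 = 18.1 × 0.1013 ≈ 1.83 µg/mL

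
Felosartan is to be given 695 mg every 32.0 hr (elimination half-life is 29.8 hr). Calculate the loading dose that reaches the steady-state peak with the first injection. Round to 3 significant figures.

k = ln 2 / 29.8 = 0.02326 hr⁻¹
Accumulation ratio R = 1 / (1 − e^(−kτ)) = 1 / (1 − e^(−0.02326×32.0)) = 1 / (1 − 0.4751) = 1.905
Loading dose = maintenance dose × R = 695 × 1.905 ≈ 1320 mg

1320 mg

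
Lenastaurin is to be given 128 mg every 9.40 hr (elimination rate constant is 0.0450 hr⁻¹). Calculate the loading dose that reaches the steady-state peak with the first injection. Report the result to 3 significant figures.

371 mg

Accumulation ratio R = 1 / (1 − e^(−kτ)) = 1 / (1 − e^(−0.04500×9.40)) = 1 / (1 − 0.6551) = 2.899
Loading dose = maintenance dose × R = 128 × 2.899 ≈ 371 mg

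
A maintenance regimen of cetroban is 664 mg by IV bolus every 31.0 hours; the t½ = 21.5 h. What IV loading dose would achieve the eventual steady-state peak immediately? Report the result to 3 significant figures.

k = ln 2 / 21.5 = 0.03224 h⁻¹
Accumulation ratio R = 1 / (1 − e^(−kτ)) = 1 / (1 − e^(−0.03224×31.0)) = 1 / (1 − 0.3681) = 1.583
Loading dose = maintenance dose × R = 664 × 1.583 ≈ 1050 mg

1050 mg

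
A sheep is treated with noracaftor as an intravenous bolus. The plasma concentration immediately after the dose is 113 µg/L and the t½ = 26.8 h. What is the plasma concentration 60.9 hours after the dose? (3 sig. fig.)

k = ln 2 / 26.8 = 0.02586 h⁻¹
60.9 h is 2.272 half-lives, so C = 113 × (1/2)^2.272 = 113 × 0.2070 ≈ 23.4 µg/L

23.4 µg/L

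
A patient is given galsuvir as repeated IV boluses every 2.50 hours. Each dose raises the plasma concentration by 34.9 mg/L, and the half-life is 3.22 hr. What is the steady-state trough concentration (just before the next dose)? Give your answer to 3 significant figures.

k = ln 2 / 3.22 = 0.2153 hr⁻¹
Fraction remaining after one interval: e^(−kτ) = e^(−0.2153 × 2.50) = 0.5838
R = 1 / (1 − 0.5838) = 2.403
Css,max = 34.9 × 2.403 = 83.86 mg/L
Css,min = Css,max × e^(−kτ) = 83.86 × 0.5838 ≈ 49.0 mg/L

49.0 mg/L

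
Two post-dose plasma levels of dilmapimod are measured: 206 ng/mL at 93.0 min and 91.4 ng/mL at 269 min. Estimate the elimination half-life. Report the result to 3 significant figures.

150 minutes

k = ln(C₁/C₂) / (t₂ − t₁) = ln(206/91.4) / (269 − 93.0)
  = 0.8126 / 176.0 = 0.004617 min⁻¹
t½ = ln 2 / k = ln 2 / 0.004617 ≈ 150 minutes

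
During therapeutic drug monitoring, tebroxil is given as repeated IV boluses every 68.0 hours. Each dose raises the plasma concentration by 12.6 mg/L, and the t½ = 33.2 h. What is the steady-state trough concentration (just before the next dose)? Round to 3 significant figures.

4.02 mg/L

k = ln 2 / 33.2 = 0.02088 h⁻¹
Fraction remaining after one interval: e^(−kτ) = e^(−0.02088 × 68.0) = 0.2418
R = 1 / (1 − 0.2418) = 1.319
Css,max = 12.6 × 1.319 = 16.62 mg/L
Css,min = Css,max × e^(−kτ) = 16.62 × 0.2418 ≈ 4.02 mg/L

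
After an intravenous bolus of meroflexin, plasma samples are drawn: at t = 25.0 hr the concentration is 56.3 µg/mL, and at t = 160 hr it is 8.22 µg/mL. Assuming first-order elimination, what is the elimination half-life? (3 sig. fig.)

48.6 hours

k = ln(C₁/C₂) / (t₂ − t₁) = ln(56.3/8.22) / (160 − 25.0)
  = 1.924 / 135.0 = 0.01425 hr⁻¹
t½ = ln 2 / k = ln 2 / 0.01425 ≈ 48.6 hours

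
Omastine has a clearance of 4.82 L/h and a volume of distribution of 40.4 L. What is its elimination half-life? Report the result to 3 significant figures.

5.81 hours

k = CL / V = 4.82 / 40.4 = 0.1193 h⁻¹
t½ = ln 2 / k = ln 2 / 0.1193 ≈ 5.81 hours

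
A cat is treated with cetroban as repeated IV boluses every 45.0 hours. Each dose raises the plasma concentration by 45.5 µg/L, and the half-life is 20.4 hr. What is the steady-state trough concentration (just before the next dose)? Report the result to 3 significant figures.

12.6 µg/L

k = ln 2 / 20.4 = 0.03398 hr⁻¹
Fraction remaining after one interval: e^(−kτ) = e^(−0.03398 × 45.0) = 0.2168
R = 1 / (1 − 0.2168) = 1.277
Css,max = 45.5 × 1.277 = 58.09 µg/L
Css,min = Css,max × e^(−kτ) = 58.09 × 0.2168 ≈ 12.6 µg/L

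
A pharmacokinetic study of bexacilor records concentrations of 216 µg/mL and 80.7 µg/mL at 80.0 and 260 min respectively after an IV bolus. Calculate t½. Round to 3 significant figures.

k = ln(C₁/C₂) / (t₂ − t₁) = ln(216/80.7) / (260 − 80.0)
  = 0.9845 / 180.0 = 0.005470 min⁻¹
t½ = ln 2 / k = ln 2 / 0.005470 ≈ 127 minutes

127 minutes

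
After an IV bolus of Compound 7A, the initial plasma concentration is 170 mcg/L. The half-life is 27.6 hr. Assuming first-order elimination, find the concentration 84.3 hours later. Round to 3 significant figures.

20.5 mcg/L

k = ln 2 / 27.6 = 0.02511 hr⁻¹
C(t) = C₀ e^(−kt) = 170 × e^(−0.02511 × 84.3) = 170 × e^(−2.117) = 170 × 0.1204 ≈ 20.5 mcg/L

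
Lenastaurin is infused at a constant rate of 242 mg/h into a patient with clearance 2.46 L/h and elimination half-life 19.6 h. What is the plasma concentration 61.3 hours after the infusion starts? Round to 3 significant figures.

Css = rate / CL = 242 / 2.46 = 98.37 mg/L
k = ln 2 / 19.6 = 0.03536 h⁻¹
C(t) = Css (1 − e^(−kt)) = 98.37 × (1 − e^(−2.168)) = 98.37 × 0.8856 ≈ 87.1 mg/L

87.1 mg/L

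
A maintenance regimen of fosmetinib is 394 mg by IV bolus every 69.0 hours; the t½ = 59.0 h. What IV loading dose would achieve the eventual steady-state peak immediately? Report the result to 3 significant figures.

709 mg

k = ln 2 / 59.0 = 0.01175 h⁻¹
Accumulation ratio R = 1 / (1 − e^(−kτ)) = 1 / (1 − e^(−0.01175×69.0)) = 1 / (1 − 0.4446) = 1.800
Loading dose = maintenance dose × R = 394 × 1.800 ≈ 709 mg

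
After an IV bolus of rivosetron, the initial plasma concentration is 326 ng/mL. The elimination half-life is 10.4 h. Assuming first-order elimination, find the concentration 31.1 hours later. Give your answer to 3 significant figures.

41.0 ng/mL

k = ln 2 / 10.4 = 0.06665 h⁻¹
C(t) = C₀ e^(−kt) = 326 × e^(−0.06665 × 31.1) = 326 × e^(−2.073) = 326 × 0.1258 ≈ 41.0 ng/mL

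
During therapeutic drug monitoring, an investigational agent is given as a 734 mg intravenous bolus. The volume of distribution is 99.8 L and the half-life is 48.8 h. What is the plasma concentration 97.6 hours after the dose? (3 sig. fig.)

C₀ = dose / V = 734 / 99.8 = 7.355 mg/L
k = ln 2 / 48.8 = 0.01420 h⁻¹
C(t) = C₀ e^(−kt) = 7.355 × e^(−0.01420 × 97.6) = 7.355 × e^(−1.386) = 7.355 × 0.2500 ≈ 1.84 mg/L

1.84 mg/L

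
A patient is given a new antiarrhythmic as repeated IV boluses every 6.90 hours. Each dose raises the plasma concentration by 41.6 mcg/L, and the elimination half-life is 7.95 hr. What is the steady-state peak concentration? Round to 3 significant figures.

92.0 mcg/L

k = ln 2 / 7.95 = 0.08719 hr⁻¹
Fraction remaining after one interval: e^(−kτ) = e^(−0.08719 × 6.90) = 0.5479
R = 1 / (1 − 0.5479) = 2.212
Css,max = 41.6 × 2.212 ≈ 92.0 mcg/L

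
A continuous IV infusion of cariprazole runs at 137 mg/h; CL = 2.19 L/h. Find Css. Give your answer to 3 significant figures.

62.6 mg/L

Css = infusion rate / CL = 137 / 2.19 ≈ 62.6 mg/L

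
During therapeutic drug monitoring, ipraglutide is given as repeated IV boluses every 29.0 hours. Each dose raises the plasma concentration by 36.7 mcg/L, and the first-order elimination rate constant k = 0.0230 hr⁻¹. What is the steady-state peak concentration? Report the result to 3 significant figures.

75.4 mcg/L

Fraction remaining after one interval: e^(−kτ) = e^(−0.02300 × 29.0) = 0.5132
R = 1 / (1 − 0.5132) = 2.054
Css,max = 36.7 × 2.054 ≈ 75.4 mcg/L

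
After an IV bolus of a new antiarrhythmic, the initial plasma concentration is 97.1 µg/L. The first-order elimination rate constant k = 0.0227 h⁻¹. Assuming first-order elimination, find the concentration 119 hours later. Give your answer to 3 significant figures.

C(t) = C₀ e^(−kt) = 97.1 × e^(−0.02270 × 119) = 97.1 × e^(−2.701) = 97.1 × 0.06712 ≈ 6.52 µg/L

6.52 µg/L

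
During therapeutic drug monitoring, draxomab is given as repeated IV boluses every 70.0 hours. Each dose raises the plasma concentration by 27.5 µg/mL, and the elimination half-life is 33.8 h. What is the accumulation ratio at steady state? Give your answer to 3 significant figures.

1.31

k = ln 2 / 33.8 = 0.02051 h⁻¹
Fraction remaining after one interval: e^(−kτ) = e^(−0.02051 × 70.0) = 0.2380
R = 1 / (1 − 0.2380) = 1 / 0.7620 ≈ 1.31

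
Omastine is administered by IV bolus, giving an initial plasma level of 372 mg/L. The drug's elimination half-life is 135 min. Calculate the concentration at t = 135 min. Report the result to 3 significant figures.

186 mg/L

k = ln 2 / 135 = 0.005134 min⁻¹
135 min is 1.000 half-lives, so C = 372 × (1/2)^1.000 = 372 × 0.5000 ≈ 186 mg/L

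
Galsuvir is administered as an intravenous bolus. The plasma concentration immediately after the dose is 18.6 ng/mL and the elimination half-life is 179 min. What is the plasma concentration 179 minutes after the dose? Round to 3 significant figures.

9.30 ng/mL

k = ln 2 / 179 = 0.003872 min⁻¹
179 min is 1.000 half-lives, so C = 18.6 × (1/2)^1.000 = 18.6 × 0.5000 ≈ 9.30 ng/mL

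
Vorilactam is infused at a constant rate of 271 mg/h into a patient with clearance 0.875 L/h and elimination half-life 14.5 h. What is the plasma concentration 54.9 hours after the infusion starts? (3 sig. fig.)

287 mg/L

Css = rate / CL = 271 / 0.875 = 309.7 mg/L
k = ln 2 / 14.5 = 0.04780 h⁻¹
C(t) = Css (1 − e^(−kt)) = 309.7 × (1 − e^(−2.624)) = 309.7 × 0.9275 ≈ 287 mg/L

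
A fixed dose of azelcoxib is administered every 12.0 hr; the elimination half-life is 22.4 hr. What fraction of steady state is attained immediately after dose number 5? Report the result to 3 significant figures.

0.844

k = ln 2 / 22.4 = 0.03094 hr⁻¹
f_n = 1 − e^(−nkτ) = 1 − e^(−5 × 0.03094 × 12.0) = 1 − e^(−1.857) = 1 − 0.1562 ≈ 0.844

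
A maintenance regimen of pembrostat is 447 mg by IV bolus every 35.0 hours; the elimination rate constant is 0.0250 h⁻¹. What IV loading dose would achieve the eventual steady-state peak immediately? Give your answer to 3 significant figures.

Accumulation ratio R = 1 / (1 − e^(−kτ)) = 1 / (1 − e^(−0.02500×35.0)) = 1 / (1 − 0.4169) = 1.715
Loading dose = maintenance dose × R = 447 × 1.715 ≈ 767 mg

767 mg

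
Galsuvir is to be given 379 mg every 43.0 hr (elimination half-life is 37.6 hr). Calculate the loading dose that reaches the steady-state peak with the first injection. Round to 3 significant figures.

692 mg

k = ln 2 / 37.6 = 0.01843 hr⁻¹
Accumulation ratio R = 1 / (1 − e^(−kτ)) = 1 / (1 − e^(−0.01843×43.0)) = 1 / (1 − 0.4526) = 1.827
Loading dose = maintenance dose × R = 379 × 1.827 ≈ 692 mg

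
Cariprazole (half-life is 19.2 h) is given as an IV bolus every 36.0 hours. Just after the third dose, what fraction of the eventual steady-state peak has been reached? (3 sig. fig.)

k = ln 2 / 19.2 = 0.03610 h⁻¹
f_n = 1 − e^(−nkτ) = 1 − e^(−3 × 0.03610 × 36.0) = 1 − e^(−3.899) = 1 − 0.02026 ≈ 0.980

0.980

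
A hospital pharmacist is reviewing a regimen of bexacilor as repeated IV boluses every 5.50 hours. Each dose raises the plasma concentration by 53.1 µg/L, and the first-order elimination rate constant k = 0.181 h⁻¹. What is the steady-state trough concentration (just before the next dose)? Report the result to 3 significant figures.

Fraction remaining after one interval: e^(−kτ) = e^(−0.1810 × 5.50) = 0.3695
R = 1 / (1 − 0.3695) = 1.586
Css,max = 53.1 × 1.586 = 84.22 µg/L
Css,min = Css,max × e^(−kτ) = 84.22 × 0.3695 ≈ 31.1 µg/L

31.1 µg/L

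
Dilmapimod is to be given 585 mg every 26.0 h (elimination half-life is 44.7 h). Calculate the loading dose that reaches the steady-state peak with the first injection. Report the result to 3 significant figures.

1760 mg

k = ln 2 / 44.7 = 0.01551 h⁻¹
Accumulation ratio R = 1 / (1 − e^(−kτ)) = 1 / (1 − e^(−0.01551×26.0)) = 1 / (1 − 0.6682) = 3.014
Loading dose = maintenance dose × R = 585 × 3.014 ≈ 1760 mg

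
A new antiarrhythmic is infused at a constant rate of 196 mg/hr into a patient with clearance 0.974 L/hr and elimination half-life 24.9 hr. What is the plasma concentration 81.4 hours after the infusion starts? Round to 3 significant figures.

Css = rate / CL = 196 / 0.974 = 201.2 mg/L
k = ln 2 / 24.9 = 0.02784 hr⁻¹
C(t) = Css (1 − e^(−kt)) = 201.2 × (1 − e^(−2.266)) = 201.2 × 0.8963 ≈ 180 mg/L

180 mg/L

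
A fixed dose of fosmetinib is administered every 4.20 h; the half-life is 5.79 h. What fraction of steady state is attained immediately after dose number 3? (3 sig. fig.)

0.779

k = ln 2 / 5.79 = 0.1197 h⁻¹
f_n = 1 − e^(−nkτ) = 1 − e^(−3 × 0.1197 × 4.20) = 1 − e^(−1.508) = 1 − 0.2213 ≈ 0.779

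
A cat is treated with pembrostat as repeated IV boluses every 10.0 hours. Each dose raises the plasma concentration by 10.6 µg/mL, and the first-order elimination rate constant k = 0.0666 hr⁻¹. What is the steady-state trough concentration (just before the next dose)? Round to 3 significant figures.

11.2 µg/mL

Fraction remaining after one interval: e^(−kτ) = e^(−0.06660 × 10.0) = 0.5138
R = 1 / (1 − 0.5138) = 2.057
Css,max = 10.6 × 2.057 = 21.80 µg/mL
Css,min = Css,max × e^(−kτ) = 21.80 × 0.5138 ≈ 11.2 µg/mL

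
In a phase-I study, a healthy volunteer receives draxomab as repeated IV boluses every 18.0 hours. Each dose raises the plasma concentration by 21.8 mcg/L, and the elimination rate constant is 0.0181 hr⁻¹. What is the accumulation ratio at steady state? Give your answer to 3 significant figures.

Fraction remaining after one interval: e^(−kτ) = e^(−0.01810 × 18.0) = 0.7219
R = 1 / (1 − 0.7219) = 1 / 0.2781 ≈ 3.60

3.60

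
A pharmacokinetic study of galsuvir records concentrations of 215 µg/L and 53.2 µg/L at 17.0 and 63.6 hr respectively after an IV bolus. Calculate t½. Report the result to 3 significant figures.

k = ln(C₁/C₂) / (t₂ − t₁) = ln(215/53.2) / (63.6 − 17.0)
  = 1.397 / 46.60 = 0.02997 hr⁻¹
t½ = ln 2 / k = ln 2 / 0.02997 ≈ 23.1 hours

23.1 hours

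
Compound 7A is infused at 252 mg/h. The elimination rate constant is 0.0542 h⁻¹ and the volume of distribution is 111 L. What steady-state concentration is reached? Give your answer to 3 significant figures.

41.9 mg/L

CL = k · V = 0.0542 × 111 = 6.016 L/h
Css = rate / CL = 252 / 6.016 ≈ 41.9 mg/L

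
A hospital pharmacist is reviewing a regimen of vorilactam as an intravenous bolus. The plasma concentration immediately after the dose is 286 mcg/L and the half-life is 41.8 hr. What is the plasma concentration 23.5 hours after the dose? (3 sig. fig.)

194 mcg/L

k = ln 2 / 41.8 = 0.01658 hr⁻¹
23.5 hr is 0.5622 half-lives, so C = 286 × (1/2)^0.5622 = 286 × 0.6773 ≈ 194 mcg/L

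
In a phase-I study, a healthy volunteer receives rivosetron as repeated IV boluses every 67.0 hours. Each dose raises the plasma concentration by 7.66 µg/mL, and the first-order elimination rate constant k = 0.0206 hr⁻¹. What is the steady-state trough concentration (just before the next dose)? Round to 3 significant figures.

2.57 µg/mL

Fraction remaining after one interval: e^(−kτ) = e^(−0.02060 × 67.0) = 0.2515
R = 1 / (1 − 0.2515) = 1.336
Css,max = 7.66 × 1.336 = 10.23 µg/mL
Css,min = Css,max × e^(−kτ) = 10.23 × 0.2515 ≈ 2.57 µg/mL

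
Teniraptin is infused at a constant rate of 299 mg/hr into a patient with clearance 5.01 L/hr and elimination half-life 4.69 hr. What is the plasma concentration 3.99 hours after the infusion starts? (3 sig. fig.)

26.6 mg/L

Css = rate / CL = 299 / 5.01 = 59.68 mg/L
k = ln 2 / 4.69 = 0.1478 hr⁻¹
C(t) = Css (1 − e^(−kt)) = 59.68 × (1 − e^(−0.5897)) = 59.68 × 0.4455 ≈ 26.6 mg/L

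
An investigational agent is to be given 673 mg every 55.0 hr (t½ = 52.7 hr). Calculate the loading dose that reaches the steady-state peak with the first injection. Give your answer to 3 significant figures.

k = ln 2 / 52.7 = 0.01315 hr⁻¹
Accumulation ratio R = 1 / (1 − e^(−kτ)) = 1 / (1 − e^(−0.01315×55.0)) = 1 / (1 − 0.4851) = 1.942
Loading dose = maintenance dose × R = 673 × 1.942 ≈ 1310 mg

1310 mg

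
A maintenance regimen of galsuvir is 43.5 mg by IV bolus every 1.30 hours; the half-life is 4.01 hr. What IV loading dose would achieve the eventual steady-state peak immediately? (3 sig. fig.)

216 mg

k = ln 2 / 4.01 = 0.1729 hr⁻¹
Accumulation ratio R = 1 / (1 − e^(−kτ)) = 1 / (1 − e^(−0.1729×1.30)) = 1 / (1 − 0.7987) = 4.969
Loading dose = maintenance dose × R = 43.5 × 4.969 ≈ 216 mg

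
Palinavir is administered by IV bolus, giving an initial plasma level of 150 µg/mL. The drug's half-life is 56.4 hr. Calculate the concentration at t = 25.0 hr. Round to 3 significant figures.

k = ln 2 / 56.4 = 0.01229 hr⁻¹
C(t) = C₀ e^(−kt) = 150 × e^(−0.01229 × 25.0) = 150 × e^(−0.3072) = 150 × 0.7355 ≈ 110 µg/mL

110 µg/mL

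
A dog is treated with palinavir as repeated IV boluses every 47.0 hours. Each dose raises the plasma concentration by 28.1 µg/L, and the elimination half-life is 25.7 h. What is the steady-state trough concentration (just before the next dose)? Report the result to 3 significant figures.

k = ln 2 / 25.7 = 0.02697 h⁻¹
Fraction remaining after one interval: e^(−kτ) = e^(−0.02697 × 47.0) = 0.2815
R = 1 / (1 − 0.2815) = 1.392
Css,max = 28.1 × 1.392 = 39.11 µg/L
Css,min = Css,max × e^(−kτ) = 39.11 × 0.2815 ≈ 11.0 µg/L

11.0 µg/L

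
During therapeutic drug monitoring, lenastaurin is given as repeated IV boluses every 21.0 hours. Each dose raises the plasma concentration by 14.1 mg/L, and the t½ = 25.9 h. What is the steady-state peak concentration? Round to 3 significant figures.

k = ln 2 / 25.9 = 0.02676 h⁻¹
Fraction remaining after one interval: e^(−kτ) = e^(−0.02676 × 21.0) = 0.5701
R = 1 / (1 − 0.5701) = 2.326
Css,max = 14.1 × 2.326 ≈ 32.8 mg/L

32.8 mg/L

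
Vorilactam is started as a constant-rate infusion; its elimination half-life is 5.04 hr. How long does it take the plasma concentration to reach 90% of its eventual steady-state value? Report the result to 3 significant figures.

k = ln 2 / 5.04 = 0.1375 hr⁻¹
f = 1 − e^(−kt)  ⇒  t = −ln(1 − f) / k
t = −ln(1 − 0.9) / 0.1375 = 2.303 / 0.1375 ≈ 16.7 hours

16.7 hours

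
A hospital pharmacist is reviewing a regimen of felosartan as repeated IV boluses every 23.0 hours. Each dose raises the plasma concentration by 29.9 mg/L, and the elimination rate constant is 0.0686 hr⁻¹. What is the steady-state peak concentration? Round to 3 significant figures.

Fraction remaining after one interval: e^(−kτ) = e^(−0.06860 × 23.0) = 0.2064
R = 1 / (1 − 0.2064) = 1.260
Css,max = 29.9 × 1.260 ≈ 37.7 mg/L

37.7 mg/L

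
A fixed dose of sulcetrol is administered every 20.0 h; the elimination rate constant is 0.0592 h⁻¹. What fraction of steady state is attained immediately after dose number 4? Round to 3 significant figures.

f_n = 1 − e^(−nkτ) = 1 − e^(−4 × 0.05920 × 20.0) = 1 − e^(−4.736) = 1 − 0.008774 ≈ 0.991

0.991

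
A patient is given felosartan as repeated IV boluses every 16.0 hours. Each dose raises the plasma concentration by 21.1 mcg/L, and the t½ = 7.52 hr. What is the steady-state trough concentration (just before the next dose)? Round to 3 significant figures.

k = ln 2 / 7.52 = 0.09217 hr⁻¹
Fraction remaining after one interval: e^(−kτ) = e^(−0.09217 × 16.0) = 0.2288
R = 1 / (1 − 0.2288) = 1.297
Css,max = 21.1 × 1.297 = 27.36 mcg/L
Css,min = Css,max × e^(−kτ) = 27.36 × 0.2288 ≈ 6.26 mcg/L

6.26 mcg/L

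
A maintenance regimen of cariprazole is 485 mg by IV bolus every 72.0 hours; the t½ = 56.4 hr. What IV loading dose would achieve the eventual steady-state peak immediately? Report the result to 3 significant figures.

826 mg

k = ln 2 / 56.4 = 0.01229 hr⁻¹
Accumulation ratio R = 1 / (1 − e^(−kτ)) = 1 / (1 − e^(−0.01229×72.0)) = 1 / (1 − 0.4128) = 1.703
Loading dose = maintenance dose × R = 485 × 1.703 ≈ 826 mg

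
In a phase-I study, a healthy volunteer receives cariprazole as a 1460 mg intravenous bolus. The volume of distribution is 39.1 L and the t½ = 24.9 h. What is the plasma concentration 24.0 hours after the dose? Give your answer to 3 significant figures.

19.1 mg/L

C₀ = dose / V = 1460 / 39.1 = 37.34 mg/L
k = ln 2 / 24.9 = 0.02784 h⁻¹
C(t) = C₀ e^(−kt) = 37.34 × e^(−0.02784 × 24.0) = 37.34 × e^(−0.6681) = 37.34 × 0.5127 ≈ 19.1 mg/L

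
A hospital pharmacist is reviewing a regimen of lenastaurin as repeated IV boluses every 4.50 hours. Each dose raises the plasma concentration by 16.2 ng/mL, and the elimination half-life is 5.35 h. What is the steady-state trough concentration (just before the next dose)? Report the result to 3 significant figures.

k = ln 2 / 5.35 = 0.1296 h⁻¹
Fraction remaining after one interval: e^(−kτ) = e^(−0.1296 × 4.50) = 0.5582
R = 1 / (1 − 0.5582) = 2.264
Css,max = 16.2 × 2.264 = 36.67 ng/mL
Css,min = Css,max × e^(−kτ) = 36.67 × 0.5582 ≈ 20.5 ng/mL

20.5 ng/mL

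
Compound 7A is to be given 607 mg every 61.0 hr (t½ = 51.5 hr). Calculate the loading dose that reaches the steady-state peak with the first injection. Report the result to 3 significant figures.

1080 mg

k = ln 2 / 51.5 = 0.01346 hr⁻¹
Accumulation ratio R = 1 / (1 − e^(−kτ)) = 1 / (1 − e^(−0.01346×61.0)) = 1 / (1 − 0.4400) = 1.786
Loading dose = maintenance dose × R = 607 × 1.786 ≈ 1080 mg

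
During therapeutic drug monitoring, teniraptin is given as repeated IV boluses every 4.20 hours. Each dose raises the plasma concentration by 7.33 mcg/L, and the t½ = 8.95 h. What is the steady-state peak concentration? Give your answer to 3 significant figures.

26.4 mcg/L

k = ln 2 / 8.95 = 0.07745 h⁻¹
Fraction remaining after one interval: e^(−kτ) = e^(−0.07745 × 4.20) = 0.7223
R = 1 / (1 − 0.7223) = 3.601
Css,max = 7.33 × 3.601 ≈ 26.4 mcg/L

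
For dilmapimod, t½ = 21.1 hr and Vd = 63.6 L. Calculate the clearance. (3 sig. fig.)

2.09 L/hr

k = ln 2 / t½ = ln 2 / 21.1 = 0.03285 hr⁻¹
CL = k · V = 0.03285 × 63.6 ≈ 2.09 L/hr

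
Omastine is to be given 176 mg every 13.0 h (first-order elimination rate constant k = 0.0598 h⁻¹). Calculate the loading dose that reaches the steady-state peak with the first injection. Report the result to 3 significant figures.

326 mg

Accumulation ratio R = 1 / (1 − e^(−kτ)) = 1 / (1 − e^(−0.05980×13.0)) = 1 / (1 − 0.4596) = 1.850
Loading dose = maintenance dose × R = 176 × 1.850 ≈ 326 mg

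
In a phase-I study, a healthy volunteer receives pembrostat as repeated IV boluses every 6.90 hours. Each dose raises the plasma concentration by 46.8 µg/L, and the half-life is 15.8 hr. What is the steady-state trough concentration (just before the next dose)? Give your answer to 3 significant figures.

132 µg/L

k = ln 2 / 15.8 = 0.04387 hr⁻¹
Fraction remaining after one interval: e^(−kτ) = e^(−0.04387 × 6.90) = 0.7388
R = 1 / (1 − 0.7388) = 3.829
Css,max = 46.8 × 3.829 = 179.2 µg/L
Css,min = Css,max × e^(−kτ) = 179.2 × 0.7388 ≈ 132 µg/L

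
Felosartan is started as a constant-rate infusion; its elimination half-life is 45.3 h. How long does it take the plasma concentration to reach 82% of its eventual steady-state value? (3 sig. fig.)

k = ln 2 / 45.3 = 0.01530 h⁻¹
f = 1 − e^(−kt)  ⇒  t = −ln(1 − f) / k
t = −ln(1 − 0.82) / 0.01530 = 1.715 / 0.01530 ≈ 112 hours

112 hours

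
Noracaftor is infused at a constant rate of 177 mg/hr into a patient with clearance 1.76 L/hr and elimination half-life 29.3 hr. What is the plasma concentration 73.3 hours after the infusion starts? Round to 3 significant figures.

82.8 mg/L

Css = rate / CL = 177 / 1.76 = 100.6 mg/L
k = ln 2 / 29.3 = 0.02366 hr⁻¹
C(t) = Css (1 − e^(−kt)) = 100.6 × (1 − e^(−1.734)) = 100.6 × 0.8234 ≈ 82.8 mg/L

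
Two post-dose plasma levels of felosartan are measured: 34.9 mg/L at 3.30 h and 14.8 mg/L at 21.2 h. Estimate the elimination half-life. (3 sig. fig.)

k = ln(C₁/C₂) / (t₂ − t₁) = ln(34.9/14.8) / (21.2 − 3.30)
  = 0.8579 / 17.90 = 0.04793 h⁻¹
t½ = ln 2 / k = ln 2 / 0.04793 ≈ 14.5 hours

14.5 hours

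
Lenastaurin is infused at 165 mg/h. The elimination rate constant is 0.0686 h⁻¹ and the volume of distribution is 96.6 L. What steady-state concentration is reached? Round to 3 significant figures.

CL = k · V = 0.0686 × 96.6 = 6.627 L/h
Css = rate / CL = 165 / 6.627 ≈ 24.9 mg/L

24.9 mg/L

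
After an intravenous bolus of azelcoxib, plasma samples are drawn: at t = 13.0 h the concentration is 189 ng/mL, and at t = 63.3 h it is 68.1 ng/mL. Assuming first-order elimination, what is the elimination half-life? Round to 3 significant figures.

34.2 hours

k = ln(C₁/C₂) / (t₂ − t₁) = ln(189/68.1) / (63.3 − 13.0)
  = 1.021 / 50.30 = 0.02029 h⁻¹
t½ = ln 2 / k = ln 2 / 0.02029 ≈ 34.2 hours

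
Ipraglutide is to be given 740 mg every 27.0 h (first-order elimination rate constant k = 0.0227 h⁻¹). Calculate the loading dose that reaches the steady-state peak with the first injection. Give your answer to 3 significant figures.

1610 mg

Accumulation ratio R = 1 / (1 − e^(−kτ)) = 1 / (1 − e^(−0.02270×27.0)) = 1 / (1 − 0.5418) = 2.182
Loading dose = maintenance dose × R = 740 × 2.182 ≈ 1610 mg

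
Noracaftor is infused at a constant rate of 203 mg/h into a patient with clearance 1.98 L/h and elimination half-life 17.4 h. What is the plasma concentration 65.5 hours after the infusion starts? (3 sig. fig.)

95.0 µg/mL

Css = rate / CL = 203 / 1.98 = 102.5 µg/mL
k = ln 2 / 17.4 = 0.03984 h⁻¹
C(t) = Css (1 − e^(−kt)) = 102.5 × (1 − e^(−2.609)) = 102.5 × 0.9264 ≈ 95.0 µg/mL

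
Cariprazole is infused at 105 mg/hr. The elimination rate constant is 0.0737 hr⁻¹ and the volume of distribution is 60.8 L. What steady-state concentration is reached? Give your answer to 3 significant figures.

23.4 mg/L

CL = k · V = 0.0737 × 60.8 = 4.481 L/hr
Css = rate / CL = 105 / 4.481 ≈ 23.4 mg/L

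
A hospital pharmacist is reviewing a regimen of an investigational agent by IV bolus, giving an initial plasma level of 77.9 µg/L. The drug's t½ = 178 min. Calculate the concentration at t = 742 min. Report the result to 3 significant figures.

k = ln 2 / 178 = 0.003894 min⁻¹
C(t) = C₀ e^(−kt) = 77.9 × e^(−0.003894 × 742) = 77.9 × e^(−2.889) = 77.9 × 0.05561 ≈ 4.33 µg/L

4.33 µg/L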